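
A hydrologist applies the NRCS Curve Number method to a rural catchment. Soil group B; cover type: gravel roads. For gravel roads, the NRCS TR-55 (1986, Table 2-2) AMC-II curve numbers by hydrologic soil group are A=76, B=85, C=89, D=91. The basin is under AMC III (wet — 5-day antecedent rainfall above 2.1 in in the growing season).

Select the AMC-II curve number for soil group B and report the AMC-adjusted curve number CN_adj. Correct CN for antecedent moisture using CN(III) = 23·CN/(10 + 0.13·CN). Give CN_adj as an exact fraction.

CN_adj = 39100/421 ≈ 92.874

NRCS table: gravel roads, soil group B → CN(II) = 85
Wet (AMC III): CN(III) = 23·85/(10 + 0.13·85) = 1955/(421/20) = 39100/421 ≈ 92.874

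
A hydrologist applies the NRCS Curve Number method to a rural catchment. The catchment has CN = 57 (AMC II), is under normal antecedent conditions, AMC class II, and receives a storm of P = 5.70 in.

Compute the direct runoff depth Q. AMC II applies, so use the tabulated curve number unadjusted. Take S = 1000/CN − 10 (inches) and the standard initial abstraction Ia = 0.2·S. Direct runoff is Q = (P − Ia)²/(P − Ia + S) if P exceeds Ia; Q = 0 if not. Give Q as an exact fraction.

Q = 5707321/3812730 in ≈ 1.497 in

Average conditions: CN = 57 (no AMC adjustment).
Retention S: 1000/CN − 10 with CN=57.000 → S = 430/57 ≈ 7.544 in
Initial abstraction Ia = S/5 = (430/57)/5 = 86/57 ≈ 1.509 in
Excess rainfall: 5.700 − 1.509 = 4.191 in; P > Ia so Q > 0
Q: (2389/570)² ÷ (6689/570) = 5707321/3812730 in (≈ 1.497 in)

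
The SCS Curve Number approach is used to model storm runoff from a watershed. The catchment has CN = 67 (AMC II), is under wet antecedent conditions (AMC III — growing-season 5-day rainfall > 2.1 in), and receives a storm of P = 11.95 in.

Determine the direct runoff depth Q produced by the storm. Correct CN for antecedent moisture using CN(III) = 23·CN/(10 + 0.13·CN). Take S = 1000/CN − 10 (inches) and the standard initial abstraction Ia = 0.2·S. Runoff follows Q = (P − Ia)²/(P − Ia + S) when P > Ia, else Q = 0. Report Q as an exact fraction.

Adjust CN=67 to AMC III: 23·67/(10 + 0.13·67) → 1541 ÷ (1871/100) = 154100/1871 ≈ 82.362
Max retention: S = 1000/(154100/1871) − 10 = 3300/1541 in (≈ 2.141 in)
Initial abstraction Ia = S/5 = (3300/1541)/5 = 660/1541 ≈ 0.428 in
P − Ia = 11.950 − 0.428 = 355099/30820 ≈ 11.522 in (> 0, runoff occurs)
Runoff Q = (P−Ia)²/(P−Ia+S) = (11.522)²/(11.522+2.141) = 126095299801/12978271180 ≈ 9.716 in

Q = 126095299801/12978271180 in ≈ 9.716 in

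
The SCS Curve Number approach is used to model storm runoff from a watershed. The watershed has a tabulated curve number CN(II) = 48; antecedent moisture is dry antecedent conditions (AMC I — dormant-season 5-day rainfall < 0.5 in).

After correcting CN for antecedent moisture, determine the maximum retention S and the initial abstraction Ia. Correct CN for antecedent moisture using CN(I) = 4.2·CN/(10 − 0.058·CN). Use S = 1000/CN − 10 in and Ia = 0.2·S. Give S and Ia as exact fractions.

S = 1625/63 in ≈ 25.794 in; Ia = 325/63 in ≈ 5.159 in

CN(I) from CN(II)=48: (4.2·48)/(10 − 0.058·48) = 12600/451 ≈ 27.938
Max retention: S = 1000/(12600/451) − 10 = 1625/63 in (≈ 25.794 in)
Initial abstraction Ia = S/5 = (1625/63)/5 = 325/63 ≈ 5.159 in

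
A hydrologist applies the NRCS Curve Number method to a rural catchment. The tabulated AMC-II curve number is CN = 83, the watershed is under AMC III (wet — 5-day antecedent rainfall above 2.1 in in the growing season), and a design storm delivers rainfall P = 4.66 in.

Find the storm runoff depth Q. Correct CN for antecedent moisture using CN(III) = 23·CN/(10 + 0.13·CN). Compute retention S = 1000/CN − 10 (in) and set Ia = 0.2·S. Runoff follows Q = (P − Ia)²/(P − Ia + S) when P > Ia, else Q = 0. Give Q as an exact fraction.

CN(III) from CN(II)=83: (23·83)/(10 + 0.13·83) = 190900/2079 ≈ 91.823
Max retention: S = 1000/(190900/2079) − 10 = 1700/1909 in (≈ 0.891 in)
Ia = 0.2S: 0.2·0.891 = 0.178 in (exactly 340/1909)
Since P=4.660 > Ia=0.178: effective rainfall P−Ia = 427797/95450 in
Runoff Q = (P−Ia)²/(P−Ia+S) = (4.482)²/(4.482+0.891) = 183010273209/48946473650 ≈ 3.739 in

Q = 183010273209/48946473650 in ≈ 3.739 in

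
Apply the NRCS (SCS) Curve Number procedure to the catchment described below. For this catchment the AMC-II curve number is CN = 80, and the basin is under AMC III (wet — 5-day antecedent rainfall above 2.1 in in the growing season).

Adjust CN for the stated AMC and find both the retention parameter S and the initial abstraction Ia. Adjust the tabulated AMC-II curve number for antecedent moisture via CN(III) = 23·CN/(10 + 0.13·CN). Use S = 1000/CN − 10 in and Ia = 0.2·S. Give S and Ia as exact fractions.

Wet (AMC III): CN(III) = 23·80/(10 + 0.13·80) = 1840/(102/5) = 4600/51 ≈ 90.196
Retention S: 1000/CN − 10 with CN=90.196 → S = 25/23 ≈ 1.087 in
Ia = 0.2·(25/23) = 5/23 in ≈ 0.217 in

S = 25/23 in ≈ 1.087 in; Ia = 5/23 in ≈ 0.217 in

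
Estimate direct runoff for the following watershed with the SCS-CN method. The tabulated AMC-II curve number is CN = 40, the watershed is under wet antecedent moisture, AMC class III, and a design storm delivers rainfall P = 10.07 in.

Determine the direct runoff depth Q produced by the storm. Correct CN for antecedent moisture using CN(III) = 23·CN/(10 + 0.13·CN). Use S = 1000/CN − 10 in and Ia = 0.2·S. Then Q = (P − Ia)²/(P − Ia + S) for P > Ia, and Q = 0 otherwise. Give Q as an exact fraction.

Adjust CN=40 to AMC III: 23·40/(10 + 0.13·40) → 920 ÷ (76/5) = 1150/19 ≈ 60.526
Max retention: S = 1000/(1150/19) − 10 = 150/23 in (≈ 6.522 in)
Ia = 0.2·(150/23) = 30/23 in ≈ 1.304 in
P − Ia = 10.070 − 1.304 = 20161/2300 ≈ 8.766 in (> 0, runoff occurs)
Q: (20161/2300)² ÷ (35161/2300) = 406465921/80870300 in (≈ 5.026 in)

Q = 406465921/80870300 in ≈ 5.026 in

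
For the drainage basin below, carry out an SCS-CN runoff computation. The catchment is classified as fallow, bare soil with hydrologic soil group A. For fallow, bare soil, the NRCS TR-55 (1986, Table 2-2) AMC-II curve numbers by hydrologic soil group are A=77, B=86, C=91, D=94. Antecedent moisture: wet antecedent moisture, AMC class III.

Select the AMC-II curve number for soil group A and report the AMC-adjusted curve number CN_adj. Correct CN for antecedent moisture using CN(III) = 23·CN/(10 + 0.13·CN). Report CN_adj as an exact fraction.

NRCS table: fallow, bare soil, soil group A → CN(II) = 77
Adjust CN=77 to AMC III: 23·77/(10 + 0.13·77) → 1771 ÷ (2001/100) = 7700/87 ≈ 88.506

CN_adj = 7700/87 ≈ 88.506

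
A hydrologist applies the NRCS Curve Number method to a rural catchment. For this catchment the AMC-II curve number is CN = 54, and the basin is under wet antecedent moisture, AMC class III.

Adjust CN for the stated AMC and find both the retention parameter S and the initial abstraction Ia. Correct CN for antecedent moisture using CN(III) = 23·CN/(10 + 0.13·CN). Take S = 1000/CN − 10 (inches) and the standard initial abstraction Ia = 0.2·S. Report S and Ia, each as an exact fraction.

Adjust CN=54 to AMC III: 23·54/(10 + 0.13·54) → 1242 ÷ (851/50) = 2700/37 ≈ 72.973
S = 1000/(2700/37) − 10 = 100/27 in ≈ 3.704 in
Ia = 0.2S: 0.2·3.704 = 0.741 in (exactly 20/27)

S = 100/27 in ≈ 3.704 in; Ia = 20/27 in ≈ 0.741 in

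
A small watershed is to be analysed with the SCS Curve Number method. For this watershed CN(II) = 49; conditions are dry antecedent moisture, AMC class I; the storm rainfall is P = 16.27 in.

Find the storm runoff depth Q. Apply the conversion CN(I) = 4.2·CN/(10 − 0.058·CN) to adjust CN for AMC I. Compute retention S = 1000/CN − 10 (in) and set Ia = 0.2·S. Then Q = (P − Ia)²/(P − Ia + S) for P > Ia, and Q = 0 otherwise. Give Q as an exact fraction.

Dry (AMC I): CN(I) = 4.2·49/(10 − 0.058·49) = (1029/5)/(3579/500) = 34300/1193 ≈ 28.751
Retention S: 1000/CN − 10 with CN=28.751 → S = 8500/343 ≈ 24.781 in
Ia = 0.2·(8500/343) = 1700/343 in ≈ 4.956 in
Excess rainfall: 16.270 − 4.956 = 11.314 in; P > Ia so Q > 0
Runoff Q = (P−Ia)²/(P−Ia+S) = (11.314)²/(11.314+24.781) = 150591339721/42465492300 ≈ 3.546 in

Q = 150591339721/42465492300 in ≈ 3.546 in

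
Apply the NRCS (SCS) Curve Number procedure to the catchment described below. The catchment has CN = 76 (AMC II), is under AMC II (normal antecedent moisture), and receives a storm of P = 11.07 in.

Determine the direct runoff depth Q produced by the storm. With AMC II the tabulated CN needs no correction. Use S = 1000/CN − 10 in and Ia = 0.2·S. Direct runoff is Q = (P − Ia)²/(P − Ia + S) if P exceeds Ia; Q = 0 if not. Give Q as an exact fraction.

Q = 131115963/16360900 in ≈ 8.014 in

Average conditions: CN = 76 (no AMC adjustment).
Max retention: S = 1000/76 − 10 = 60/19 in (≈ 3.158 in)
Initial abstraction Ia = S/5 = (60/19)/5 = 12/19 ≈ 0.632 in
Since P=11.070 > Ia=0.632: effective rainfall P−Ia = 19833/1900 in
Q = (19833/1900)²/((19833/1900) + 60/19) = (393347889/3610000)/(25833/1900) = 131115963/16360900 in ≈ 8.014 in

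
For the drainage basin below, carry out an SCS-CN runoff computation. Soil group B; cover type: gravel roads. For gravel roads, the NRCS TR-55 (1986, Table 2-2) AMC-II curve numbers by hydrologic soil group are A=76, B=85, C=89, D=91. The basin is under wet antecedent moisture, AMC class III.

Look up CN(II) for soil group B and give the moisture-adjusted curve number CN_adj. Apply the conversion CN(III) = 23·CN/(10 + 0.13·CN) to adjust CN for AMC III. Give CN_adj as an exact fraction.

CN_adj = 39100/421 ≈ 92.874

NRCS table: gravel roads, soil group B → CN(II) = 85
Wet (AMC III): CN(III) = 23·85/(10 + 0.13·85) = 1955/(421/20) = 39100/421 ≈ 92.874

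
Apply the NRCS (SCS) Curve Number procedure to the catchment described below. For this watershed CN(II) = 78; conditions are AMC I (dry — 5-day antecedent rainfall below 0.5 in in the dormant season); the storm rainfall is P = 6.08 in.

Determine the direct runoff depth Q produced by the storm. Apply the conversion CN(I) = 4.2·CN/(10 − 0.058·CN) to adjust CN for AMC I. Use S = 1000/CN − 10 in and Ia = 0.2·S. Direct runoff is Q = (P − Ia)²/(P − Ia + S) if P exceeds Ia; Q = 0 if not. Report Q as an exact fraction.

Dry (AMC I): CN(I) = 4.2·78/(10 − 0.058·78) = (1638/5)/(1369/250) = 81900/1369 ≈ 59.825
S = 1000/(81900/1369) − 10 = 5500/819 in ≈ 6.716 in
Ia = 0.2·(5500/819) = 1100/819 in ≈ 1.343 in
P − Ia = 6.080 − 1.343 = 96988/20475 ≈ 4.737 in (> 0, runoff occurs)
Q = (96988/20475)²/((96988/20475) + 5500/819) = (9406672144/419225625)/(234488/20475) = 1175834018/600142725 in ≈ 1.959 in

Q = 1175834018/600142725 in ≈ 1.959 in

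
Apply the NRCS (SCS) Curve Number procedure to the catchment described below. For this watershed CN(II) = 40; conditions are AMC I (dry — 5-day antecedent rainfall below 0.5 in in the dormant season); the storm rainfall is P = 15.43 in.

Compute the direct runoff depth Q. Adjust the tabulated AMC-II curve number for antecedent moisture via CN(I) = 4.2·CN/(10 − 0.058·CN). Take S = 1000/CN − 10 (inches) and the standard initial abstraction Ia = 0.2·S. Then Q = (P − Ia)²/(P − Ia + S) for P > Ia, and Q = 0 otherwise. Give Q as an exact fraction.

Dry (AMC I): CN(I) = 4.2·40/(10 − 0.058·40) = 168/(192/25) = 175/8 ≈ 21.875
Retention S: 1000/CN − 10 with CN=21.875 → S = 250/7 ≈ 35.714 in
Initial abstraction Ia = S/5 = (250/7)/5 = 50/7 ≈ 7.143 in
Excess rainfall: 15.430 − 7.143 = 8.287 in; P > Ia so Q > 0
Q = (5801/700)²/((5801/700) + 250/7) = (33651601/490000)/(30801/700) = 33651601/21560700 in ≈ 1.561 in

Q = 33651601/21560700 in ≈ 1.561 in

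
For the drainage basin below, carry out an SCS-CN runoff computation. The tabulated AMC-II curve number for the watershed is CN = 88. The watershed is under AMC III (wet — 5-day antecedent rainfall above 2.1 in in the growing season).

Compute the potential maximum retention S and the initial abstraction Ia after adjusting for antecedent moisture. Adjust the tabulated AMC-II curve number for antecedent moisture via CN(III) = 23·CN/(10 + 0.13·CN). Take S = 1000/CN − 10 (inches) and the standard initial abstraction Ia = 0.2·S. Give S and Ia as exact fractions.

S = 150/253 in ≈ 0.593 in; Ia = 30/253 in ≈ 0.119 in

Wet (AMC III): CN(III) = 23·88/(10 + 0.13·88) = 2024/(536/25) = 6325/67 ≈ 94.403
S = 1000/(6325/67) − 10 = 150/253 in ≈ 0.593 in
Ia = 0.2S: 0.2·0.593 = 0.119 in (exactly 30/253)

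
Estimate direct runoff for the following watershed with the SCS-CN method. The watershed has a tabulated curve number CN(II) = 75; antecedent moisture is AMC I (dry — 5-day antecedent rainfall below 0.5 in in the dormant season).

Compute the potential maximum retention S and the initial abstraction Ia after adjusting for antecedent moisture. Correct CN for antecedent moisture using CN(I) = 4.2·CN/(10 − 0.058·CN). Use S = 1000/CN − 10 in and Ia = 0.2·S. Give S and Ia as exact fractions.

S = 500/63 in ≈ 7.937 in; Ia = 100/63 in ≈ 1.587 in

Dry (AMC I): CN(I) = 4.2·75/(10 − 0.058·75) = 315/(113/20) = 6300/113 ≈ 55.752
Retention S: 1000/CN − 10 with CN=55.752 → S = 500/63 ≈ 7.937 in
Initial abstraction Ia = S/5 = (500/63)/5 = 100/63 ≈ 1.587 in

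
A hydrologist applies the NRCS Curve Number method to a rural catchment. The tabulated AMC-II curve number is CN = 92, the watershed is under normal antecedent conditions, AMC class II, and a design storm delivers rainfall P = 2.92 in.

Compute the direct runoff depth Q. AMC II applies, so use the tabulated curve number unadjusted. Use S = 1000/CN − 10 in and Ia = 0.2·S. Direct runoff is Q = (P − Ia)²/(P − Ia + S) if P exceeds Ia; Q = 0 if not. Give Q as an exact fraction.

Average conditions: CN = 92 (no AMC adjustment).
Retention S: 1000/CN − 10 with CN=92.000 → S = 20/23 ≈ 0.870 in
Ia = 0.2S: 0.2·0.870 = 0.174 in (exactly 4/23)
Since P=2.920 > Ia=0.174: effective rainfall P−Ia = 1579/575 in
Q = (1579/575)²/((1579/575) + 20/23) = (2493241/330625)/(2079/575) = 2493241/1195425 in ≈ 2.086 in

Q = 2493241/1195425 in ≈ 2.086 in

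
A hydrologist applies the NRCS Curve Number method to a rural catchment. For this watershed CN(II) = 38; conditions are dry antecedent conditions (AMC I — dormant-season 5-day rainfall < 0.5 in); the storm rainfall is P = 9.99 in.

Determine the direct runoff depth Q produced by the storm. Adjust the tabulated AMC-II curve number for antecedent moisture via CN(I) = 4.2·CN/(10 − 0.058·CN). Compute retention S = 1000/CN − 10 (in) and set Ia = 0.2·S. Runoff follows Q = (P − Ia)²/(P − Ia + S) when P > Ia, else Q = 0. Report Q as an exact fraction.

Adjust CN=38 to AMC I: 4.2·38/(10 − 0.058·38) → (798/5) ÷ (1949/250) = 39900/1949 ≈ 20.472
Retention S: 1000/CN − 10 with CN=20.472 → S = 15500/399 ≈ 38.847 in
Initial abstraction Ia = S/5 = (15500/399)/5 = 3100/399 ≈ 7.769 in
P − Ia = 9.990 − 7.769 = 88601/39900 ≈ 2.221 in (> 0, runoff occurs)
Runoff Q = (P−Ia)²/(P−Ia+S) = (2.221)²/(2.221+38.847) = 7850137201/65380179900 ≈ 0.120 in

Q = 7850137201/65380179900 in ≈ 0.120 in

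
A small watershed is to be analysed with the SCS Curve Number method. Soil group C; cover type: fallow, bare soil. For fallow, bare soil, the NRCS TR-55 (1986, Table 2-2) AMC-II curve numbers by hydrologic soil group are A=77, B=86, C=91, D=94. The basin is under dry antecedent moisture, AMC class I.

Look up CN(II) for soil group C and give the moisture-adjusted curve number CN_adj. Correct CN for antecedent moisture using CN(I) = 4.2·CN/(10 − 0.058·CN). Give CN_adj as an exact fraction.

CN_adj = 63700/787 ≈ 80.940

NRCS table: fallow, bare soil, soil group C → CN(II) = 91
Dry (AMC I): CN(I) = 4.2·91/(10 − 0.058·91) = (1911/5)/(2361/500) = 63700/787 ≈ 80.940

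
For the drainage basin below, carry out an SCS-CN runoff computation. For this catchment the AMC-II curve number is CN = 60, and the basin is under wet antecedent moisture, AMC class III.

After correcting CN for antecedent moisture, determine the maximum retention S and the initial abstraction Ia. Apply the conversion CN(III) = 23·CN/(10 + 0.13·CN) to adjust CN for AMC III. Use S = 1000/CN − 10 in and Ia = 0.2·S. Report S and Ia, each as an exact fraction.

Wet (AMC III): CN(III) = 23·60/(10 + 0.13·60) = 1380/(89/5) = 6900/89 ≈ 77.528
Retention S: 1000/CN − 10 with CN=77.528 → S = 200/69 ≈ 2.899 in
Ia = 0.2S: 0.2·2.899 = 0.580 in (exactly 40/69)

S = 200/69 in ≈ 2.899 in; Ia = 40/69 in ≈ 0.580 in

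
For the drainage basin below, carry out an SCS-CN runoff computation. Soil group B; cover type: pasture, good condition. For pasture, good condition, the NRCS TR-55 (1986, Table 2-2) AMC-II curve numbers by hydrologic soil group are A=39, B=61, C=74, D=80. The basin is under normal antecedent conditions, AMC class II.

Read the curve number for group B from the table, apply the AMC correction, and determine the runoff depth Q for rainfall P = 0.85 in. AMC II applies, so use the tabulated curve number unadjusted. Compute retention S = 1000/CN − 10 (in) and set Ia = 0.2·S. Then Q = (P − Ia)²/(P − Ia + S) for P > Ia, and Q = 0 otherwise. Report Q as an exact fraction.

NRCS table: pasture, good condition, soil group B → CN(II) = 61
CN(II) = 61; AMC II needs no correction.
Max retention: S = 1000/61 − 10 = 390/61 in (≈ 6.393 in)
Initial abstraction Ia = S/5 = (390/61)/5 = 78/61 ≈ 1.279 in
P = 0.850 ≤ Ia = 1.279 in: entire storm abstracted, Q = 0.

Q = 0 in ≈ 0.000 in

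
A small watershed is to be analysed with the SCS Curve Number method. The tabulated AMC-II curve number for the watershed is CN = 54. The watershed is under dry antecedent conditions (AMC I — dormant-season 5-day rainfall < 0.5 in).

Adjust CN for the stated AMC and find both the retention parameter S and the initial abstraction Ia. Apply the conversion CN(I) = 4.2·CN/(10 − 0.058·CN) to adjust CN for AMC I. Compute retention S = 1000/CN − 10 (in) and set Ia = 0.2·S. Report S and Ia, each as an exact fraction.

CN(I) from CN(II)=54: (4.2·54)/(10 − 0.058·54) = 56700/1717 ≈ 33.023
Max retention: S = 1000/(56700/1717) − 10 = 11500/567 in (≈ 20.282 in)
Initial abstraction Ia = S/5 = (11500/567)/5 = 2300/567 ≈ 4.056 in

S = 11500/567 in ≈ 20.282 in; Ia = 2300/567 in ≈ 4.056 in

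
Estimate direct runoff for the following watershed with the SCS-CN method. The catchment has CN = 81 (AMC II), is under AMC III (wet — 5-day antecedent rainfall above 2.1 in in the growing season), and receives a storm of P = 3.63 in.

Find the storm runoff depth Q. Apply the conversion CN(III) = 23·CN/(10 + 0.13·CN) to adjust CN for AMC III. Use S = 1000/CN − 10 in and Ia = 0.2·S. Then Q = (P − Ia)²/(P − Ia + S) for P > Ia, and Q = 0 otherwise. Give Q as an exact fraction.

Q = 407387316361/154306514700 in ≈ 2.640 in

Wet (AMC III): CN(III) = 23·81/(10 + 0.13·81) = 1863/(2053/100) = 186300/2053 ≈ 90.745
S = 1000/(186300/2053) − 10 = 1900/1863 in ≈ 1.020 in
Initial abstraction Ia = S/5 = (1900/1863)/5 = 380/1863 ≈ 0.204 in
P − Ia = 3.630 − 0.204 = 638269/186300 ≈ 3.426 in (> 0, runoff occurs)
Q = (638269/186300)²/((638269/186300) + 1900/1863) = (407387316361/34707690000)/(828269/186300) = 407387316361/154306514700 in ≈ 2.640 in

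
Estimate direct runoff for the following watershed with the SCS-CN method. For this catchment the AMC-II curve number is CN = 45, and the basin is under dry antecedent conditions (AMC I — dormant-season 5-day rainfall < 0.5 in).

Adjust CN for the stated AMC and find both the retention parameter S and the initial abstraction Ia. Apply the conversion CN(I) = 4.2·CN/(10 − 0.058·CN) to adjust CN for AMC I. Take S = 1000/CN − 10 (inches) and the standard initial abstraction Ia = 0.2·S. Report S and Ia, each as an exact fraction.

Dry (AMC I): CN(I) = 4.2·45/(10 − 0.058·45) = 189/(739/100) = 18900/739 ≈ 25.575
S = 1000/(18900/739) − 10 = 5500/189 in ≈ 29.101 in
Initial abstraction Ia = S/5 = (5500/189)/5 = 1100/189 ≈ 5.820 in

S = 5500/189 in ≈ 29.101 in; Ia = 1100/189 in ≈ 5.820 in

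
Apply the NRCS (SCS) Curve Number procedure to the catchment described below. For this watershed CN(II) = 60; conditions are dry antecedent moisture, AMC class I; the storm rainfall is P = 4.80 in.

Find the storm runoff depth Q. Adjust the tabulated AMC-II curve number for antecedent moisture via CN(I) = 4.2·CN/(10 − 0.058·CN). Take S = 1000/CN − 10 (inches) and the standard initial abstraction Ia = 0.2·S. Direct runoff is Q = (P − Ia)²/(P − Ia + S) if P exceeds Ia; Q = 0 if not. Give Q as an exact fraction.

Q = 32768/217035 in ≈ 0.151 in

Adjust CN=60 to AMC I: 4.2·60/(10 − 0.058·60) → 252 ÷ (163/25) = 6300/163 ≈ 38.650
Max retention: S = 1000/(6300/163) − 10 = 1000/63 in (≈ 15.873 in)
Ia = 0.2S: 0.2·15.873 = 3.175 in (exactly 200/63)
P − Ia = 4.800 − 3.175 = 512/315 ≈ 1.625 in (> 0, runoff occurs)
Runoff Q = (P−Ia)²/(P−Ia+S) = (1.625)²/(1.625+15.873) = 32768/217035 ≈ 0.151 in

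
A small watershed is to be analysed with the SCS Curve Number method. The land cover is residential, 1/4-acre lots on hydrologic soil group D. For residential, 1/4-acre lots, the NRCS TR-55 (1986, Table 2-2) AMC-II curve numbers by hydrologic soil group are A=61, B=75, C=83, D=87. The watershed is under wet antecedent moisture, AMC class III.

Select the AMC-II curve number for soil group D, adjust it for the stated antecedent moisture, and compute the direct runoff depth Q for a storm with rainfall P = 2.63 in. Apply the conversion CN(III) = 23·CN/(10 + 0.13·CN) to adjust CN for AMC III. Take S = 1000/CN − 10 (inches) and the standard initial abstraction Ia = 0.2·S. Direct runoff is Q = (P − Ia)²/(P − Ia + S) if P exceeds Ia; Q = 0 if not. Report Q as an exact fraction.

NRCS table: residential, 1/4-acre lots, soil group D → CN(II) = 87
Adjust CN=87 to AMC III: 23·87/(10 + 0.13·87) → 2001 ÷ (2131/100) = 200100/2131 ≈ 93.900
Max retention: S = 1000/(200100/2131) − 10 = 1300/2001 in (≈ 0.650 in)
Ia = 0.2·(1300/2001) = 260/2001 in ≈ 0.130 in
P − Ia = 2.630 − 0.130 = 500263/200100 ≈ 2.500 in (> 0, runoff occurs)
Q = (500263/200100)²/((500263/200100) + 1300/2001) = (250263069169/40040010000)/(630263/200100) = 250263069169/126115626300 in ≈ 1.984 in

Q = 250263069169/126115626300 in ≈ 1.984 in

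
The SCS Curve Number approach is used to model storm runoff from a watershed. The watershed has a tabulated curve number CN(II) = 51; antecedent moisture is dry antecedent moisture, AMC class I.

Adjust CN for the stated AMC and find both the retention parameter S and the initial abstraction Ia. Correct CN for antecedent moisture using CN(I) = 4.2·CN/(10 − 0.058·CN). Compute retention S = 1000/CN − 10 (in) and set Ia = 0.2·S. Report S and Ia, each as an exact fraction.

S = 3500/153 in ≈ 22.876 in; Ia = 700/153 in ≈ 4.575 in

CN(I) from CN(II)=51: (4.2·51)/(10 − 0.058·51) = 15300/503 ≈ 30.417
Max retention: S = 1000/(15300/503) − 10 = 3500/153 in (≈ 22.876 in)
Initial abstraction Ia = S/5 = (3500/153)/5 = 700/153 ≈ 4.575 in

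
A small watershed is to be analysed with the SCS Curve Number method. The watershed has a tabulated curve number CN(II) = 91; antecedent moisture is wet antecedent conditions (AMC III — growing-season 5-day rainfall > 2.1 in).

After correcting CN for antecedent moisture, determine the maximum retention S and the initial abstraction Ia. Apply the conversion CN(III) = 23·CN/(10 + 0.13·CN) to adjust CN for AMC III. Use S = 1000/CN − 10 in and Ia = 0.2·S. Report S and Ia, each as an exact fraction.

S = 900/2093 in ≈ 0.430 in; Ia = 180/2093 in ≈ 0.086 in

Adjust CN=91 to AMC III: 23·91/(10 + 0.13·91) → 2093 ÷ (2183/100) = 209300/2183 ≈ 95.877
Retention S: 1000/CN − 10 with CN=95.877 → S = 900/2093 ≈ 0.430 in
Ia = 0.2·(900/2093) = 180/2093 in ≈ 0.086 in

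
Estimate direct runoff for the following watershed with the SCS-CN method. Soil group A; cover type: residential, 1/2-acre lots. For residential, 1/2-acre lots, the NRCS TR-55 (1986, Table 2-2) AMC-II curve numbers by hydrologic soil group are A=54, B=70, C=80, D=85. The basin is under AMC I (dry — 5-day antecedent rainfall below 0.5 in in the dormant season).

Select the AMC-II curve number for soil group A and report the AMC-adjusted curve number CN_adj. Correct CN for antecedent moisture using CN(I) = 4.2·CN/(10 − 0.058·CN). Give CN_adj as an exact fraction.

NRCS table: residential, 1/2-acre lots, soil group A → CN(II) = 54
Dry (AMC I): CN(I) = 4.2·54/(10 − 0.058·54) = (1134/5)/(1717/250) = 56700/1717 ≈ 33.023

CN_adj = 56700/1717 ≈ 33.023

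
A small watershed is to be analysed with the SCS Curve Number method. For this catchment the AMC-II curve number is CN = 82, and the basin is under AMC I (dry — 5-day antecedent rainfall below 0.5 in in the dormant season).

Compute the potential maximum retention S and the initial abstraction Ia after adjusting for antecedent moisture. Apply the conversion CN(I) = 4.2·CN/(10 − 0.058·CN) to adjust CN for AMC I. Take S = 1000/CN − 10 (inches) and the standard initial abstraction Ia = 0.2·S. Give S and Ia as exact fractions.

Dry (AMC I): CN(I) = 4.2·82/(10 − 0.058·82) = (1722/5)/(1311/250) = 28700/437 ≈ 65.675
Max retention: S = 1000/(28700/437) − 10 = 1500/287 in (≈ 5.226 in)
Ia = 0.2S: 0.2·5.226 = 1.045 in (exactly 300/287)

S = 1500/287 in ≈ 5.226 in; Ia = 300/287 in ≈ 1.045 in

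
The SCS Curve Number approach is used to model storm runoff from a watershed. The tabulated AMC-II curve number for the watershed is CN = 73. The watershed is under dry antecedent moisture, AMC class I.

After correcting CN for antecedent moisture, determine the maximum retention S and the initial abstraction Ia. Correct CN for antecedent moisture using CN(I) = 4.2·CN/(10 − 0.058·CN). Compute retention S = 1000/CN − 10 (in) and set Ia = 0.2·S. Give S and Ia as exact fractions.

S = 4500/511 in ≈ 8.806 in; Ia = 900/511 in ≈ 1.761 in

Adjust CN=73 to AMC I: 4.2·73/(10 − 0.058·73) → (1533/5) ÷ (2883/500) = 51100/961 ≈ 53.174
Retention S: 1000/CN − 10 with CN=53.174 → S = 4500/511 ≈ 8.806 in
Ia = 0.2·(4500/511) = 900/511 in ≈ 1.761 in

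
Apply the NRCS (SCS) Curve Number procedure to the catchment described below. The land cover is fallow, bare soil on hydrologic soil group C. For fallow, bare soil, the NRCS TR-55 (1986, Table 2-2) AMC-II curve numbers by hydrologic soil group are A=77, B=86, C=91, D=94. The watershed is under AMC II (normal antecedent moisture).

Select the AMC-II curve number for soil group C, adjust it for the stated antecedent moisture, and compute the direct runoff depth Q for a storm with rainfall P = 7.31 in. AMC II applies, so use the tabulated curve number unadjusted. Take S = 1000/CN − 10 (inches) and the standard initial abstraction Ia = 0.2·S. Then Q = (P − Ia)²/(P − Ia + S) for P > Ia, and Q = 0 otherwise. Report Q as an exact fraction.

NRCS table: fallow, bare soil, soil group C → CN(II) = 91
Average conditions: CN = 91 (no AMC adjustment).
S = 1000/91 − 10 = 90/91 in ≈ 0.989 in
Ia = 0.2·(90/91) = 18/91 in ≈ 0.198 in
Excess rainfall: 7.310 − 0.198 = 7.112 in; P > Ia so Q > 0
Runoff Q = (P−Ia)²/(P−Ia+S) = (7.112)²/(7.112+0.989) = 4188807841/670861100 ≈ 6.244 in

Q = 4188807841/670861100 in ≈ 6.244 in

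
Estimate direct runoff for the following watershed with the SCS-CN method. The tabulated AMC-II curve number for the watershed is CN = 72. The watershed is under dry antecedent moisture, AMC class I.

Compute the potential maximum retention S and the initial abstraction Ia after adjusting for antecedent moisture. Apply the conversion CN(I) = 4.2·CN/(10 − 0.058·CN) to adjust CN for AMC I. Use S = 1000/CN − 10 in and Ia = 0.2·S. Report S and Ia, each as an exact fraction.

CN(I) from CN(II)=72: (4.2·72)/(10 − 0.058·72) = 675/13 ≈ 51.923
S = 1000/(675/13) − 10 = 250/27 in ≈ 9.259 in
Ia = 0.2·(250/27) = 50/27 in ≈ 1.852 in

S = 250/27 in ≈ 9.259 in; Ia = 50/27 in ≈ 1.852 in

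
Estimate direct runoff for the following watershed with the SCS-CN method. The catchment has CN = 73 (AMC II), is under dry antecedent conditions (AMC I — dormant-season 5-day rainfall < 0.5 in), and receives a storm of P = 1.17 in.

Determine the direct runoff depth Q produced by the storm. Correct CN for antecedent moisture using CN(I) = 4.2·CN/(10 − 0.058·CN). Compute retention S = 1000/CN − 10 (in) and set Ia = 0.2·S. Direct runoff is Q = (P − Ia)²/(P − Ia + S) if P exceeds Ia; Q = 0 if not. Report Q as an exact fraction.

Adjust CN=73 to AMC I: 4.2·73/(10 − 0.058·73) → (1533/5) ÷ (2883/500) = 51100/961 ≈ 53.174
Retention S: 1000/CN − 10 with CN=53.174 → S = 4500/511 ≈ 8.806 in
Ia = 0.2S: 0.2·8.806 = 1.761 in (exactly 900/511)
P = 1.170 ≤ Ia = 1.761 in: entire storm abstracted, Q = 0.

Q = 0 in ≈ 0.000 in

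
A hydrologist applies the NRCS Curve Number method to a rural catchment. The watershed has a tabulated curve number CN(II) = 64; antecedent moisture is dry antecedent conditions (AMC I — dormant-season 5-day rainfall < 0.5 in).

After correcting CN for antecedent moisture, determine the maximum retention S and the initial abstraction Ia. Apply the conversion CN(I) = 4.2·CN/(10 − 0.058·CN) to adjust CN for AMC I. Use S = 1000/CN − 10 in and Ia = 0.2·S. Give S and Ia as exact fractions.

CN(I) from CN(II)=64: (4.2·64)/(10 − 0.058·64) = 5600/131 ≈ 42.748
Max retention: S = 1000/(5600/131) − 10 = 375/28 in (≈ 13.393 in)
Ia = 0.2S: 0.2·13.393 = 2.679 in (exactly 75/28)

S = 375/28 in ≈ 13.393 in; Ia = 75/28 in ≈ 2.679 in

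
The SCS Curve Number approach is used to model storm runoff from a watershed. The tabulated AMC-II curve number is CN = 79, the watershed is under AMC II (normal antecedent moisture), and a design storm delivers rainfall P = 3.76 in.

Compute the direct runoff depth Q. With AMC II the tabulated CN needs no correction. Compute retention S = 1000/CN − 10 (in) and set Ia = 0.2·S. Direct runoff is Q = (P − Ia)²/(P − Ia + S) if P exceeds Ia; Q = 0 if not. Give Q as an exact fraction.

Q = 20326688/11480675 in ≈ 1.771 in

CN(II) = 79; AMC II needs no correction.
Max retention: S = 1000/79 − 10 = 210/79 in (≈ 2.658 in)
Initial abstraction Ia = S/5 = (210/79)/5 = 42/79 ≈ 0.532 in
Excess rainfall: 3.760 − 0.532 = 3.228 in; P > Ia so Q > 0
Runoff Q = (P−Ia)²/(P−Ia+S) = (3.228)²/(3.228+2.658) = 20326688/11480675 ≈ 1.771 in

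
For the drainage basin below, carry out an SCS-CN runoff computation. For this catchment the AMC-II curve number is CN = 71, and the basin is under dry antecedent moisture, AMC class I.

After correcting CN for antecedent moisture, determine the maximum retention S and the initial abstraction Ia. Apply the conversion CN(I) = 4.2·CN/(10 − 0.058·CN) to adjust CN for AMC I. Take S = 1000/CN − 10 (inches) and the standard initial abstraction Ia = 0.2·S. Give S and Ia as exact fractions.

Dry (AMC I): CN(I) = 4.2·71/(10 − 0.058·71) = (1491/5)/(2941/500) = 149100/2941 ≈ 50.697
S = 1000/(149100/2941) − 10 = 14500/1491 in ≈ 9.725 in
Initial abstraction Ia = S/5 = (14500/1491)/5 = 2900/1491 ≈ 1.945 in

S = 14500/1491 in ≈ 9.725 in; Ia = 2900/1491 in ≈ 1.945 in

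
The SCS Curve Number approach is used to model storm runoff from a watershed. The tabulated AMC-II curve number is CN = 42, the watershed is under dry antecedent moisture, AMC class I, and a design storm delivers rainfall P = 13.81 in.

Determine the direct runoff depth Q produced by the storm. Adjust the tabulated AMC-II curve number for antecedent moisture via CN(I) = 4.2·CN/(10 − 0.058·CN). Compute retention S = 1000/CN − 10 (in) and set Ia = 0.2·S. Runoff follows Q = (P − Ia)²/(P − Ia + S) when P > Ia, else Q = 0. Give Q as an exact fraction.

Dry (AMC I): CN(I) = 4.2·42/(10 − 0.058·42) = (882/5)/(1891/250) = 44100/1891 ≈ 23.321
Max retention: S = 1000/(44100/1891) − 10 = 14500/441 in (≈ 32.880 in)
Ia = 0.2·(14500/441) = 2900/441 in ≈ 6.576 in
Excess rainfall: 13.810 − 6.576 = 7.234 in; P > Ia so Q > 0
Runoff Q = (P−Ia)²/(P−Ia+S) = (7.234)²/(7.234+32.880) = 101774398441/78013826100 ≈ 1.305 in

Q = 101774398441/78013826100 in ≈ 1.305 in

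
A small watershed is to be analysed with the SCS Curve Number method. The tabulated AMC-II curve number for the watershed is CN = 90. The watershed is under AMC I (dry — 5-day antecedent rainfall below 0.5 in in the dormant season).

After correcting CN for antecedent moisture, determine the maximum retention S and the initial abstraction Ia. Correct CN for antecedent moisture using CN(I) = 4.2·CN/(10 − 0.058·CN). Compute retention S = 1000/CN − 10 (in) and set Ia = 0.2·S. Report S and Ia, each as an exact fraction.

Dry (AMC I): CN(I) = 4.2·90/(10 − 0.058·90) = 378/(239/50) = 18900/239 ≈ 79.079
Retention S: 1000/CN − 10 with CN=79.079 → S = 500/189 ≈ 2.646 in
Ia = 0.2S: 0.2·2.646 = 0.529 in (exactly 100/189)

S = 500/189 in ≈ 2.646 in; Ia = 100/189 in ≈ 0.529 in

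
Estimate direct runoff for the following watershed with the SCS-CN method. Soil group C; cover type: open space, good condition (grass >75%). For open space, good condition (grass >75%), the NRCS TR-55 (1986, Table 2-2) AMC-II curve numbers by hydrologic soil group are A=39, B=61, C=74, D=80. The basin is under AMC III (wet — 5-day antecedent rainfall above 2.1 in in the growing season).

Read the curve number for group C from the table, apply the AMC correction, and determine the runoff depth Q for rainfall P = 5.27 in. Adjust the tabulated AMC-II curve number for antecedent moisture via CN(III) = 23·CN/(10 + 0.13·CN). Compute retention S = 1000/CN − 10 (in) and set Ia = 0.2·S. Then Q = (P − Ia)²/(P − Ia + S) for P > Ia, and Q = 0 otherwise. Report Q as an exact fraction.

Q = 178486815529/47015792700 in ≈ 3.796 in

NRCS table: open space, good condition (grass >75%), soil group C → CN(II) = 74
Wet (AMC III): CN(III) = 23·74/(10 + 0.13·74) = 1702/(981/50) = 85100/981 ≈ 86.748
S = 1000/(85100/981) − 10 = 1300/851 in ≈ 1.528 in
Ia = 0.2·(1300/851) = 260/851 in ≈ 0.306 in
Since P=5.270 > Ia=0.306: effective rainfall P−Ia = 422477/85100 in
Q = (422477/85100)²/((422477/85100) + 1300/851) = (178486815529/7242010000)/(552477/85100) = 178486815529/47015792700 in ≈ 3.796 in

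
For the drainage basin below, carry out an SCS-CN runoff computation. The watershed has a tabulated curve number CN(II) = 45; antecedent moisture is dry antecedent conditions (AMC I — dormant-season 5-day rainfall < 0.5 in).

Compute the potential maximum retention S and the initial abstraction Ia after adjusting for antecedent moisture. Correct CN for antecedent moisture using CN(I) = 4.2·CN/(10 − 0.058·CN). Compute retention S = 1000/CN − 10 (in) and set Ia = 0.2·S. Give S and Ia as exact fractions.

Adjust CN=45 to AMC I: 4.2·45/(10 − 0.058·45) → 189 ÷ (739/100) = 18900/739 ≈ 25.575
Retention S: 1000/CN − 10 with CN=25.575 → S = 5500/189 ≈ 29.101 in
Ia = 0.2S: 0.2·29.101 = 5.820 in (exactly 1100/189)

S = 5500/189 in ≈ 29.101 in; Ia = 1100/189 in ≈ 5.820 in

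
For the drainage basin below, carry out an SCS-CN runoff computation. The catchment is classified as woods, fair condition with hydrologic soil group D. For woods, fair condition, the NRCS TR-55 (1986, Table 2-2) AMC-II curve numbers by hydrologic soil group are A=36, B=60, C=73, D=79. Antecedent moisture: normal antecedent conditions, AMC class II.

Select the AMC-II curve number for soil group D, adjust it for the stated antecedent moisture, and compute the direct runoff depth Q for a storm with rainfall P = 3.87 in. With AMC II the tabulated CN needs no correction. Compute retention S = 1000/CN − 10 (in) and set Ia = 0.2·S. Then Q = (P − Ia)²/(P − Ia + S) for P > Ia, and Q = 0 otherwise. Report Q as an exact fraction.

NRCS table: woods, fair condition, soil group D → CN(II) = 79
Average conditions: CN = 79 (no AMC adjustment).
S = 1000/79 − 10 = 210/79 in ≈ 2.658 in
Initial abstraction Ia = S/5 = (210/79)/5 = 42/79 ≈ 0.532 in
Excess rainfall: 3.870 − 0.532 = 3.338 in; P > Ia so Q > 0
Runoff Q = (P−Ia)²/(P−Ia+S) = (3.338)²/(3.338+2.658) = 231845043/124748900 ≈ 1.858 in

Q = 231845043/124748900 in ≈ 1.858 in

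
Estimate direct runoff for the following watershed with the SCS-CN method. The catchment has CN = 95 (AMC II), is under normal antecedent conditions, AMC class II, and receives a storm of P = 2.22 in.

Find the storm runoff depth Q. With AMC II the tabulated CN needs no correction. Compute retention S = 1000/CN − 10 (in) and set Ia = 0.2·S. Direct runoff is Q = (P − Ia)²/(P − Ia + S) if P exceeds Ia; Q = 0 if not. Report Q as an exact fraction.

Q = 4036081/2383550 in ≈ 1.693 in

CN(II) = 95; AMC II needs no correction.
Retention S: 1000/CN − 10 with CN=95.000 → S = 10/19 ≈ 0.526 in
Ia = 0.2·(10/19) = 2/19 in ≈ 0.105 in
Excess rainfall: 2.220 − 0.105 = 2.115 in; P > Ia so Q > 0
Q = (2009/950)²/((2009/950) + 10/19) = (4036081/902500)/(2509/950) = 4036081/2383550 in ≈ 1.693 in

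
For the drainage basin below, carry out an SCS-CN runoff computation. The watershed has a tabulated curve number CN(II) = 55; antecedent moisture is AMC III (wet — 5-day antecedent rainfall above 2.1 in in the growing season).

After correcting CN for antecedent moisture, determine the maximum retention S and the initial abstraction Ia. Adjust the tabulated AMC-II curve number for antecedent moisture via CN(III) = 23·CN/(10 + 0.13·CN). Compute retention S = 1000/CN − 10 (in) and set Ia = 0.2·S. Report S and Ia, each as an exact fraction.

S = 900/253 in ≈ 3.557 in; Ia = 180/253 in ≈ 0.711 in

Wet (AMC III): CN(III) = 23·55/(10 + 0.13·55) = 1265/(343/20) = 25300/343 ≈ 73.761
Retention S: 1000/CN − 10 with CN=73.761 → S = 900/253 ≈ 3.557 in
Ia = 0.2·(900/253) = 180/253 in ≈ 0.711 in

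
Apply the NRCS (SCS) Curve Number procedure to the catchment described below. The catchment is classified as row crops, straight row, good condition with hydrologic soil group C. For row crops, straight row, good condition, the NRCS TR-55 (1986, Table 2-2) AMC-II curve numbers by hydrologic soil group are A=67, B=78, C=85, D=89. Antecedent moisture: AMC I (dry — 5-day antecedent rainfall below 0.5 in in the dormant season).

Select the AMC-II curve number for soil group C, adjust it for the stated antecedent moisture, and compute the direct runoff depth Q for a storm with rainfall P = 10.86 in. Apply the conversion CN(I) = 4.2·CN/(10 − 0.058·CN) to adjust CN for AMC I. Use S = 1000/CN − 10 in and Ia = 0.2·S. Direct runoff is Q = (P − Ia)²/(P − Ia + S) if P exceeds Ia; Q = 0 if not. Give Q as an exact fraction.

Q = 3554186689/503471150 in ≈ 7.059 in

NRCS table: row crops, straight row, good condition, soil group C → CN(II) = 85
Adjust CN=85 to AMC I: 4.2·85/(10 − 0.058·85) → 357 ÷ (507/100) = 11900/169 ≈ 70.414
Max retention: S = 1000/(11900/169) − 10 = 500/119 in (≈ 4.202 in)
Initial abstraction Ia = S/5 = (500/119)/5 = 100/119 ≈ 0.840 in
Since P=10.860 > Ia=0.840: effective rainfall P−Ia = 59617/5950 in
Q = (59617/5950)²/((59617/5950) + 500/119) = (3554186689/35402500)/(84617/5950) = 3554186689/503471150 in ≈ 7.059 in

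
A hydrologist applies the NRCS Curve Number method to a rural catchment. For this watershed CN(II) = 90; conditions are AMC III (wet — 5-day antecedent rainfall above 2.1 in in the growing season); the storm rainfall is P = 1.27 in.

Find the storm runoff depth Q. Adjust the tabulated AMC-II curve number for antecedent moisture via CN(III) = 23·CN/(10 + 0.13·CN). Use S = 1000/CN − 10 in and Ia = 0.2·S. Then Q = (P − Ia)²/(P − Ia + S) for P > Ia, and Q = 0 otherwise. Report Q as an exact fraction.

CN(III) from CN(II)=90: (23·90)/(10 + 0.13·90) = 20700/217 ≈ 95.392
Retention S: 1000/CN − 10 with CN=95.392 → S = 100/207 ≈ 0.483 in
Ia = 0.2S: 0.2·0.483 = 0.097 in (exactly 20/207)
Excess rainfall: 1.270 − 0.097 = 1.173 in; P > Ia so Q > 0
Q = (24289/20700)²/((24289/20700) + 100/207) = (589955521/428490000)/(34289/20700) = 589955521/709782300 in ≈ 0.831 in

Q = 589955521/709782300 in ≈ 0.831 in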